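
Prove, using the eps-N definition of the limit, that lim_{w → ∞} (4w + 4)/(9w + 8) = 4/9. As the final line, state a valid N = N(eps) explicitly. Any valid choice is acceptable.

N = (4/81)/eps

Let eps > 0. We seek N > 0 such that w > N implies |(4w + 4)/(9w + 8) − (4/9)| < eps.
(4w + 4)/(9w + 8) − (4/9) = (9(4w + 4) − 4(9w + 8)) / (9(9w + 8)) = 4/(9(9w + 8)).
For w > 0 we have 9w + 8 > 9w, so |(4w + 4)/(9w + 8) − (4/9)| = 4/(9(9w + 8)) < 4/(9·9w) = (4/81)/w.
Thus |(4w + 4)/(9w + 8) − (4/9)| < eps whenever w > (4/81)/eps.
Take N = (4/81)/eps. If w > N then |(4w + 4)/(9w + 8) − (4/9)| < (4/81)/w < eps.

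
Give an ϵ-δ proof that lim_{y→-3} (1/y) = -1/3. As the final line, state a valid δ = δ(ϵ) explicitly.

δ = min(3/2, (9/2)ϵ)

Let ϵ > 0. We seek δ > 0 such that 0 < |y + 3| < δ implies |1/y + 1/3| < ϵ.
|1/y + 1/3| = |-3 − y|/(3·|y|) = |y + 3|/(3|y|).
Require δ ≤ 3/2 so that |y| > 3 − 3/2 = 3/2, hence 3|y| > 9/2.
Then |1/y + 1/3| < |y + 3|/(9/2), which is < ϵ when |y + 3| < (9/2)ϵ.
Take δ = min(3/2, (9/2)ϵ). Then 0 < |y + 3| < δ gives both |y + 3| < 3/2 and |y + 3| < (9/2)ϵ, so |1/y + 1/3| < ϵ.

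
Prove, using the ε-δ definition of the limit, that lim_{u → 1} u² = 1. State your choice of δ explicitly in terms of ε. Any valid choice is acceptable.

Fix ε > 0. We seek δ > 0 with 0 < |u − 1| < δ ⇒ |u² − 1| < ε.
Factor: u² − 1 = (u − 1)(u + 1), so |u² − 1| = |u − 1|·|u + 1|.
Impose δ ≤ 2 so that |u| < 3; then |u + 1| ≤ 4.
Hence |u² − 1| ≤ 4|u − 1|, which is < ε once |u − 1| < ε/4.
Take δ = min(2, ε/4). If 0 < |u − 1| < δ then both bounds hold and |u² − 1| ≤ 4|u − 1| < 4·(ε/4) = ε.

δ = min(2, ε/4)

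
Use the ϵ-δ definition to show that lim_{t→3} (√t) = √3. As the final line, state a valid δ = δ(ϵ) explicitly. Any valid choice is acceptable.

Let ϵ > 0. We want δ > 0 such that 0 < |t − 3| < δ implies |√t − √3| < ϵ.
Rationalise: √t − √3 = (t − 3)/(√t + √3), so |√t − √3| = |t − 3|/(√t + √3).
Restrict δ ≤ 3 so that |t − 3| < 3 forces t > 0, and then √t + √3 > √3.
Hence |√t − √3| < |t − 3|/√3, which is < ϵ once |t − 3| < √3·ϵ.
Take δ = min(3, √3·ϵ). If 0 < |t − 3| < δ then t > 0 and |√t − √3| < |t − 3|/√3 < ϵ.

δ = min(3, √3·ϵ)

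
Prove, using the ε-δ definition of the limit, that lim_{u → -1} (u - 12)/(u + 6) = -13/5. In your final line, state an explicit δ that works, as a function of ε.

δ = min(5/2, (25/36)ε)

Fix ε > 0. We want δ > 0 with 0 < |u + 1| < δ ⇒ |(u - 12)/(u + 6) + 13/5| < ε.
Combining over a common denominator, (u - 12)/(u + 6) + 13/5 = [(u - 12)·5 − (-13)·(u + 6)] / [5·(u + 6)] = 18(u + 1) / (5(u + 6)).
So |(u - 12)/(u + 6) + 13/5| = 18|u + 1| / (5·|u + 6|).
Restrict δ ≤ 5/2. Then |u + 1| < 5/2 gives |u + 6| = |(u + 1) + 5| ≥ 5 − 5/2 = 5/2.
Hence |(u - 12)/(u + 6) + 13/5| < 18|u + 1|/(5·(5/2)) = (36/25)|u + 1|, which is < ε once |u + 1| < (25/36)ε.
Take δ = min(5/2, (25/36)ε). Then 0 < |u + 1| < δ forces both bounds, so |(u - 12)/(u + 6) + 13/5| < ε.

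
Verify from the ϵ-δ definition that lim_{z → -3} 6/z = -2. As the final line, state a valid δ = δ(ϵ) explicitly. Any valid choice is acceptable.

Fix ϵ > 0. We seek δ > 0 such that 0 < |z + 3| < δ implies |6/z + 2| < ϵ.
|6/z + 2| = 6·|-3 − z|/(3·|z|) = 6|z + 3|/(3|z|).
Restrict δ ≤ 3/2. Then |z + 3| < 3/2 gives |z| > 3/2, so 3|z| > 9/2.
Then |6/z + 2| < 6|z + 3|/(9/2), which is < ϵ when |z + 3| < (3/4)ϵ.
Take δ = min(3/2, (3/4)ϵ). Then 0 < |z + 3| < δ gives both |z + 3| < 3/2 and |z + 3| < (3/4)ϵ, so |6/z + 2| < ϵ.

δ = min(3/2, (3/4)ϵ)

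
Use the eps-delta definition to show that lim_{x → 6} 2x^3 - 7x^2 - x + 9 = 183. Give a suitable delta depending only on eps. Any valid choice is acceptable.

Let eps > 0 be given. We want delta > 0 such that 0 < |x − 6| < delta implies |(2x^3 - 7x^2 - x + 9) − 183| < eps.
(2x^3 - 7x^2 - x + 9) − 183 = 2x^3 - 7x^2 - x - 174 = (x − 6)(2x^2 + 5x + 29).
So |(2x^3 - 7x^2 - x + 9) − 183| = |x − 6|·|2x^2 + 5x + 29|.
Require delta ≤ 1. Then |x − 6| < 1 gives |x| < 7, and by the triangle inequality |2x^2 + 5x + 29| ≤ 2·7^2 + 5·7 + 29 = 162.
Hence |(2x^3 - 7x^2 - x + 9) − 183| ≤ 162|x − 6| < eps provided |x − 6| < eps/162.
Choosing delta = min(1, eps/162) ensures both conditions, hence |(2x^3 - 7x^2 - x + 9) − 183| < eps.

delta = min(1, eps/162)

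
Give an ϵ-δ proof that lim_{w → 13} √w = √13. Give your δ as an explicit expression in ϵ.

δ = min(13, √13·ϵ)

Suppose ϵ > 0. We want δ > 0 such that 0 < |w − 13| < δ implies |√w − √13| < ϵ.
Rationalise: √w − √13 = (w − 13)/(√w + √13), so |√w − √13| = |w − 13|/(√w + √13).
Restrict δ ≤ 13 so that |w − 13| < 13 forces w > 0, and then √w + √13 > √13.
Hence |√w − √13| < |w − 13|/√13, which is < ϵ once |w − 13| < √13·ϵ.
Take δ = min(13, √13·ϵ). If 0 < |w − 13| < δ then w > 0 and |√w − √13| < |w − 13|/√13 < ϵ.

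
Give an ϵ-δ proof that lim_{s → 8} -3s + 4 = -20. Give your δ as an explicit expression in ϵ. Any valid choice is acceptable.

δ = ϵ/3

Let ϵ > 0 be given. We need δ > 0 so that 0 < |s − 8| < δ implies |(-3s + 4) + 20| < ϵ.
|(-3s + 4) + 20| = |-3s + 24| = 3|s − 8|.
So 3|s − 8| < ϵ exactly when |s − 8| < ϵ/3.
Choosing δ = ϵ/3 gives |(-3s + 4) + 20| = 3|s − 8| < ϵ whenever |s − 8| < δ.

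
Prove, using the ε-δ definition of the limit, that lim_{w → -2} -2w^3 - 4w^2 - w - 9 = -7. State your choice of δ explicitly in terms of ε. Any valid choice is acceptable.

δ = min(1, ε/19)

Let ε > 0. We want δ > 0 such that 0 < |w + 2| < δ implies |(-2w^3 - 4w^2 - w - 9) + 7| < ε.
(-2w^3 - 4w^2 - w - 9) + 7 = -2w^3 - 4w^2 - w - 2 = (w + 2)(-2w^2 - 1).
So |(-2w^3 - 4w^2 - w - 9) + 7| = |w + 2|·|-2w^2 - 1|.
Require δ ≤ 1. Then |w + 2| < 1 gives |w| < 3, and by the triangle inequality |-2w^2 - 1| ≤ 2·3^2 + 1 = 19.
Hence |(-2w^3 - 4w^2 - w - 9) + 7| ≤ 19|w + 2| < ε provided |w + 2| < ε/19.
Choosing δ = min(1, ε/19) ensures both conditions, hence |(-2w^3 - 4w^2 - w - 9) + 7| < ε.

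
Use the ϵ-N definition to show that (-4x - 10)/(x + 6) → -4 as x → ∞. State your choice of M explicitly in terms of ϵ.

M = 14/ϵ

Let ϵ > 0 be given. We seek M > 0 such that x > M implies |(-4x - 10)/(x + 6) + 4| < ϵ.
(-4x - 10)/(x + 6) + 4 = ((-4x - 10) − (-4)(x + 6)) / ((x + 6)) = 14/((x + 6)).
For x > 0 we have x + 6 > x, so |(-4x - 10)/(x + 6) + 4| = 14/((x + 6)) < 14/(x) = 14/x.
Thus |(-4x - 10)/(x + 6) + 4| < ϵ whenever x > 14/ϵ.
Take M = 14/ϵ. If x > M then |(-4x - 10)/(x + 6) + 4| < 14/x < ϵ.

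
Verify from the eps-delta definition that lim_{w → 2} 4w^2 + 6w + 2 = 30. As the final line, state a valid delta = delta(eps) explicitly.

Fix eps > 0. We want delta > 0 such that 0 < |w − 2| < delta implies |(4w^2 + 6w + 2) − 30| < eps.
(4w^2 + 6w + 2) − 30 = 4w^2 + 6w - 28 = (w − 2)(4w + 14).
So |(4w^2 + 6w + 2) − 30| = |w − 2|·|4w + 14|.
Require delta ≤ 1. Then |w − 2| < 1 gives |w| < 3, and by the triangle inequality |4w + 14| ≤ 4·3 + 14 = 26.
Hence |(4w^2 + 6w + 2) − 30| ≤ 26|w − 2| < eps provided |w − 2| < eps/26.
Choosing delta = min(1, eps/26) ensures both conditions, hence |(4w^2 + 6w + 2) − 30| < eps.

delta = min(1, eps/26)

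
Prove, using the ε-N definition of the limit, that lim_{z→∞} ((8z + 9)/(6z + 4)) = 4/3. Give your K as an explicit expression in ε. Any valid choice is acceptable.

Let ε > 0 be given. We seek K > 0 such that z > K implies |(8z + 9)/(6z + 4) − (4/3)| < ε.
(8z + 9)/(6z + 4) − (4/3) = (6(8z + 9) − 8(6z + 4)) / (6(6z + 4)) = 22/(6(6z + 4)).
For z > 0 we have 6z + 4 > 6z, so |(8z + 9)/(6z + 4) − (4/3)| = 22/(6(6z + 4)) < 22/(6·6z) = (11/18)/z.
Thus |(8z + 9)/(6z + 4) − (4/3)| < ε whenever z > (11/18)/ε.
Take K = (11/18)/ε. If z > K then |(8z + 9)/(6z + 4) − (4/3)| < (11/18)/z < ε.

K = (11/18)/ε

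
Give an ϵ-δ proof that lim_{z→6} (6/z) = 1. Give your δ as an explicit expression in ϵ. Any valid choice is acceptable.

Let ϵ > 0. We seek δ > 0 such that 0 < |z − 6| < δ implies |6/z − 1| < ϵ.
|6/z − 1| = 6·|6 − z|/(6·|z|) = 6|z − 6|/(6|z|).
Require δ ≤ 3 so that |z| > 6 − 3 = 3, hence 6|z| > 18.
Then |6/z − 1| < 6|z − 6|/18, which is < ϵ when |z − 6| < 3ϵ.
Take δ = min(3, 3ϵ). Then 0 < |z − 6| < δ gives both |z − 6| < 3 and |z − 6| < 3ϵ, so |6/z − 1| < ϵ.

δ = min(3, 3ϵ)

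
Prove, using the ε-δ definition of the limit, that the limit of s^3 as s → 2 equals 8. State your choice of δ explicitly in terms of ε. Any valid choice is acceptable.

δ = min(1, ε/19)

Fix ε > 0. We seek δ > 0 with 0 < |s − 2| < δ ⇒ |s^3 − 8| < ε.
Factor: s^3 − 8 = (s − 2)(s^2 + 2s + 4), so |s^3 − 8| = |s − 2|·|s^2 + 2s + 4|.
Impose δ ≤ 1 so that |s| < 3; then |s^2 + 2s + 4| ≤ 19.
Hence |s^3 − 8| ≤ 19|s − 2|, which is < ε once |s − 2| < ε/19.
Take δ = min(1, ε/19). If 0 < |s − 2| < δ then both bounds hold and |s^3 − 8| ≤ 19|s − 2| < 19·(ε/19) = ε.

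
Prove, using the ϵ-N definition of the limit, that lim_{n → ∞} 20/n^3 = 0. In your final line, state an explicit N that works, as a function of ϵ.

N = (20/ϵ)^{1/3}

Let ϵ > 0. For n ≥ 1, |20/n^3 − 0| = 20/n^3.
20/n^3 < ϵ ⇔ n^3 > 20/ϵ ⇔ n > (20/ϵ)^{1/3}.
Take N = (20/ϵ)^{1/3}. Then n > N implies 20/n^3 < ϵ.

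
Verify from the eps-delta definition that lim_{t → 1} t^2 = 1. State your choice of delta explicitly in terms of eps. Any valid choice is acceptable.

Fix eps > 0. We seek delta > 0 with 0 < |t − 1| < delta ⇒ |t^2 − 1| < eps.
Factor: t^2 − 1 = (t − 1)(t + 1), so |t^2 − 1| = |t − 1|·|t + 1|.
Restrict delta ≤ 1. Then |t − 1| < 1 gives |t| < 2, so by the triangle inequality |t + 1| ≤ 2 + 1 = 3.
Hence |t^2 − 1| ≤ 3|t − 1|, which is < eps once |t − 1| < eps/3.
Take delta = min(1, eps/3). If 0 < |t − 1| < delta then both bounds hold and |t^2 − 1| ≤ 3|t − 1| < 3·(eps/3) = eps.

delta = min(1, eps/3)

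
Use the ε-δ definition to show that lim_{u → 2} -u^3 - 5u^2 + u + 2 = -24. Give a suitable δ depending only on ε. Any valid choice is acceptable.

δ = min(1, ε/43)

Let ε > 0 be given. We want δ > 0 such that 0 < |u − 2| < δ implies |(-u^3 - 5u^2 + u + 2) + 24| < ε.
(-u^3 - 5u^2 + u + 2) + 24 = -u^3 - 5u^2 + u + 26 = (u − 2)(-u^2 - 7u - 13).
So |(-u^3 - 5u^2 + u + 2) + 24| = |u − 2|·|-u^2 - 7u - 13|.
Require δ ≤ 1. Then |u − 2| < 1 gives |u| < 3, and by the triangle inequality |-u^2 - 7u - 13| ≤ 3^2 + 7·3 + 13 = 43.
Hence |(-u^3 - 5u^2 + u + 2) + 24| ≤ 43|u − 2| < ε provided |u − 2| < ε/43.
Take δ = min(1, ε/43). Then 0 < |u − 2| < δ gives both |u − 2| < 1 and |u − 2| < ε/43, so |(-u^3 - 5u^2 + u + 2) + 24| < ε.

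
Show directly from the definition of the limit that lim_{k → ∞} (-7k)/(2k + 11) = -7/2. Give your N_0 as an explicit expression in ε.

Suppose ε > 0. For k ≥ 1, |(-7k)/(2k + 11) + 7/2| = |77|/(2(2k + 11)) = 77/(2(2k + 11)).
Since 2k + 11 ≥ 2k for k ≥ 1, this is ≤ 77/(2·2k) = (77/4)/k.
So |(-7k)/(2k + 11) + 7/2| < ε whenever k > (77/4)/ε.
Take N_0 = (77/4)/ε. If k > N_0 then |(-7k)/(2k + 11) + 7/2| ≤ (77/4)/k < ε.

N_0 = (77/4)/ε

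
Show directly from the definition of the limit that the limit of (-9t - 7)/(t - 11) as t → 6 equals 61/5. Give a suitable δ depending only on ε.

Suppose ε > 0. We want δ > 0 with 0 < |t − 6| < δ ⇒ |(-9t - 7)/(t - 11) − (61/5)| < ε.
Combining over a common denominator, (-9t - 7)/(t - 11) − (61/5) = [(-9t - 7)·(-5) − (-61)·(t - 11)] / [(-5)·(t - 11)] = 106(t − 6) / ((-5)(t - 11)).
So |(-9t - 7)/(t - 11) − (61/5)| = 106|t − 6| / (5·|t − 11|).
Restrict δ ≤ 5/2. Then |t − 6| < 5/2 gives |t − 11| = |(t − 6) + (-5)| ≥ 5 − 5/2 = 5/2.
Hence |(-9t - 7)/(t - 11) − (61/5)| < 106|t − 6|/(5·(5/2)) = (212/25)|t − 6|, which is < ε once |t − 6| < (25/212)ε.
Take δ = min(5/2, (25/212)ε). Then 0 < |t − 6| < δ forces both bounds, so |(-9t - 7)/(t - 11) − (61/5)| < ε.

δ = min(5/2, (25/212)ε)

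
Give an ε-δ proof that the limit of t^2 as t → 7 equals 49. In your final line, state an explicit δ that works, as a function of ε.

Fix ε > 0. We seek δ > 0 with 0 < |t − 7| < δ ⇒ |t^2 − 49| < ε.
Factor: t^2 − 49 = (t − 7)(t + 7), so |t^2 − 49| = |t − 7|·|t + 7|.
Restrict δ ≤ 2. Then |t − 7| < 2 gives |t| < 9, so by the triangle inequality |t + 7| ≤ 9 + 7 = 16.
Hence |t^2 − 49| ≤ 16|t − 7|, which is < ε once |t − 7| < ε/16.
Take δ = min(2, ε/16). If 0 < |t − 7| < δ then both bounds hold and |t^2 − 49| ≤ 16|t − 7| < 16·(ε/16) = ε.

δ = min(2, ε/16)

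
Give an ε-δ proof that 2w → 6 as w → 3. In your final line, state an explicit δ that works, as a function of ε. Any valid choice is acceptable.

Let ε > 0. We need δ > 0 so that 0 < |w − 3| < δ implies |(2w) − 6| < ε.
|(2w) − 6| = |2w - 6| = 2|w − 3|.
Thus it suffices that |w − 3| < ε/2.
Choosing δ = ε/2 gives |(2w) − 6| = 2|w − 3| < ε whenever |w − 3| < δ.

δ = ε/2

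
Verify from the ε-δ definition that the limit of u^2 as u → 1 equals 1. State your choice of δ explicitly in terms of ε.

Let ε > 0. We seek δ > 0 with 0 < |u − 1| < δ ⇒ |u^2 − 1| < ε.
Factor: u^2 − 1 = (u − 1)(u + 1), so |u^2 − 1| = |u − 1|·|u + 1|.
Restrict δ ≤ 1. Then |u − 1| < 1 gives |u| < 2, so by the triangle inequality |u + 1| ≤ 2 + 1 = 3.
Hence |u^2 − 1| ≤ 3|u − 1|, which is < ε once |u − 1| < ε/3.
Take δ = min(1, ε/3). If 0 < |u − 1| < δ then both bounds hold and |u^2 − 1| ≤ 3|u − 1| < 3·(ε/3) = ε.

δ = min(1, ε/3)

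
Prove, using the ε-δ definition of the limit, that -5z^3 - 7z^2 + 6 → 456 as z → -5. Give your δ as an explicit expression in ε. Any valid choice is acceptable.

δ = min(1, ε/378)

Suppose ε > 0. We want δ > 0 such that 0 < |z + 5| < δ implies |(-5z^3 - 7z^2 + 6) − 456| < ε.
(-5z^3 - 7z^2 + 6) − 456 = -5z^3 - 7z^2 - 450 = (z + 5)(-5z^2 + 18z - 90).
So |(-5z^3 - 7z^2 + 6) − 456| = |z + 5|·|-5z^2 + 18z - 90|.
Assume first that |z + 5| < 1, so |z| < 6. Then |-5z^2 + 18z - 90| ≤ 5·6^2 + 18·6 + 90 = 378.
Hence |(-5z^3 - 7z^2 + 6) − 456| ≤ 378|z + 5| < ε provided |z + 5| < ε/378.
Take δ = min(1, ε/378). Then 0 < |z + 5| < δ gives both |z + 5| < 1 and |z + 5| < ε/378, so |(-5z^3 - 7z^2 + 6) − 456| < ε.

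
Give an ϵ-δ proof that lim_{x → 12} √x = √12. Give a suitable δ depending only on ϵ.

δ = min(12, √12·ϵ)

Fix ϵ > 0. We want δ > 0 such that 0 < |x − 12| < δ implies |√x − √12| < ϵ.
Rationalise: √x − √12 = (x − 12)/(√x + √12), so |√x − √12| = |x − 12|/(√x + √12).
Restrict δ ≤ 12 so that |x − 12| < 12 forces x > 0, and then √x + √12 > √12.
Hence |√x − √12| < |x − 12|/√12, which is < ϵ once |x − 12| < √12·ϵ.
Take δ = min(12, √12·ϵ). If 0 < |x − 12| < δ then x > 0 and |√x − √12| < |x − 12|/√12 < ϵ.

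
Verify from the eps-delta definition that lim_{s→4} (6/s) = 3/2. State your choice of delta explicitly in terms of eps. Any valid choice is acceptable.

delta = min(2, (4/3)eps)

Fix eps > 0. We seek delta > 0 such that 0 < |s − 4| < delta implies |6/s − (3/2)| < eps.
|6/s − (3/2)| = 6·|4 − s|/(4·|s|) = 6|s − 4|/(4|s|).
Require delta ≤ 2 so that |s| > 4 − 2 = 2, hence 4|s| > 8.
Then |6/s − (3/2)| < 6|s − 4|/8, which is < eps when |s − 4| < (4/3)eps.
Take delta = min(2, (4/3)eps). Then 0 < |s − 4| < delta gives both |s − 4| < 2 and |s − 4| < (4/3)eps, so |6/s − (3/2)| < eps.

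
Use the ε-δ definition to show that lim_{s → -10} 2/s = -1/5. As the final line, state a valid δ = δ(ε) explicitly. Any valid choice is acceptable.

Let ε > 0. We seek δ > 0 such that 0 < |s + 10| < δ implies |2/s + 1/5| < ε.
|2/s + 1/5| = 2·|-10 − s|/(10·|s|) = 2|s + 10|/(10|s|).
Restrict δ ≤ 5. Then |s + 10| < 5 gives |s| > 5, so 10|s| > 50.
Then |2/s + 1/5| < 2|s + 10|/50, which is < ε when |s + 10| < 25ε.
Take δ = min(5, 25ε). Then 0 < |s + 10| < δ gives both |s + 10| < 5 and |s + 10| < 25ε, so |2/s + 1/5| < ε.

δ = min(5, 25ε)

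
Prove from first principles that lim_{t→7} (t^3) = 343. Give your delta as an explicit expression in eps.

Let eps > 0. We seek delta > 0 with 0 < |t − 7| < delta ⇒ |t^3 − 343| < eps.
Factor: t^3 − 343 = (t − 7)(t^2 + 7t + 49), so |t^3 − 343| = |t − 7|·|t^2 + 7t + 49|.
Impose delta ≤ 1 so that |t| < 8; then |t^2 + 7t + 49| ≤ 169.
Hence |t^3 − 343| ≤ 169|t − 7|, which is < eps once |t − 7| < eps/169.
Take delta = min(1, eps/169). If 0 < |t − 7| < delta then both bounds hold and |t^3 − 343| ≤ 169|t − 7| < 169·(eps/169) = eps.

delta = min(1, eps/169)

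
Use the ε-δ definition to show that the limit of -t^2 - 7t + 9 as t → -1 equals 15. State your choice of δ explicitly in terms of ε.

δ = min(1, ε/8)

Let ε > 0 be given. We want δ > 0 such that 0 < |t + 1| < δ implies |(-t^2 - 7t + 9) − 15| < ε.
(-t^2 - 7t + 9) − 15 = -t^2 - 7t - 6 = (t + 1)(-t - 6).
So |(-t^2 - 7t + 9) − 15| = |t + 1|·|-t - 6|.
Require δ ≤ 1. Then |t + 1| < 1 gives |t| < 2, and by the triangle inequality |-t - 6| ≤ 2 + 6 = 8.
Hence |(-t^2 - 7t + 9) − 15| ≤ 8|t + 1| < ε provided |t + 1| < ε/8.
Take δ = min(1, ε/8). Then 0 < |t + 1| < δ gives both |t + 1| < 1 and |t + 1| < ε/8, so |(-t^2 - 7t + 9) − 15| < ε.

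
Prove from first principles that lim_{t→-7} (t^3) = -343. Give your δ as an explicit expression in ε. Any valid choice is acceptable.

Let ε > 0 be given. We seek δ > 0 with 0 < |t + 7| < δ ⇒ |t^3 + 343| < ε.
Factor: t^3 + 343 = (t + 7)(t^2 - 7t + 49), so |t^3 + 343| = |t + 7|·|t^2 - 7t + 49|.
Restrict δ ≤ 1. Then |t + 7| < 1 gives |t| < 8, so by the triangle inequality |t^2 - 7t + 49| ≤ 8^2 + 7·8 + 49 = 169.
Hence |t^3 + 343| ≤ 169|t + 7|, which is < ε once |t + 7| < ε/169.
Take δ = min(1, ε/169). If 0 < |t + 7| < δ then both bounds hold and |t^3 + 343| ≤ 169|t + 7| < 169·(ε/169) = ε.

δ = min(1, ε/169)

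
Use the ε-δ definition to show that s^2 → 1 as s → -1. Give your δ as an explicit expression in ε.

Let ε > 0. We seek δ > 0 with 0 < |s + 1| < δ ⇒ |s^2 − 1| < ε.
Factor: s^2 − 1 = (s + 1)(s - 1), so |s^2 − 1| = |s + 1|·|s - 1|.
Impose δ ≤ 1 so that |s| < 2; then |s - 1| ≤ 3.
Hence |s^2 − 1| ≤ 3|s + 1|, which is < ε once |s + 1| < ε/3.
Take δ = min(1, ε/3). If 0 < |s + 1| < δ then both bounds hold and |s^2 − 1| ≤ 3|s + 1| < 3·(ε/3) = ε.

δ = min(1, ε/3)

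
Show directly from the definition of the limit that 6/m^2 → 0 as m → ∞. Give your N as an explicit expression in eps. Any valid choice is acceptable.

Let eps > 0. For m ≥ 1, |6/m^2 − 0| = 6/m^2.
6/m^2 < eps ⇔ m^2 > 6/eps ⇔ m > (6/eps)^{1/2}.
Take N = (6/eps)^{1/2}. Then m > N implies 6/m^2 < eps.

N = (6/eps)^{1/2}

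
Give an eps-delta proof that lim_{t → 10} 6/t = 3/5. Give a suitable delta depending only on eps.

Suppose eps > 0. We seek delta > 0 such that 0 < |t − 10| < delta implies |6/t − (3/5)| < eps.
|6/t − (3/5)| = 6·|10 − t|/(10·|t|) = 6|t − 10|/(10|t|).
Restrict delta ≤ 5. Then |t − 10| < 5 gives |t| > 5, so 10|t| > 50.
Then |6/t − (3/5)| < 6|t − 10|/50, which is < eps when |t − 10| < (25/3)eps.
Take delta = min(5, (25/3)eps). Then 0 < |t − 10| < delta gives both |t − 10| < 5 and |t − 10| < (25/3)eps, so |6/t − (3/5)| < eps.

delta = min(5, (25/3)eps)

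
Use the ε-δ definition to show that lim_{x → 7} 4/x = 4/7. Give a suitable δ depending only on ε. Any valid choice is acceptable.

Suppose ε > 0. We seek δ > 0 such that 0 < |x − 7| < δ implies |4/x − (4/7)| < ε.
|4/x − (4/7)| = 4·|7 − x|/(7·|x|) = 4|x − 7|/(7|x|).
Restrict δ ≤ 7/2. Then |x − 7| < 7/2 gives |x| > 7/2, so 7|x| > 49/2.
Then |4/x − (4/7)| < 4|x − 7|/(49/2), which is < ε when |x − 7| < (49/8)ε.
Take δ = min(7/2, (49/8)ε). Then 0 < |x − 7| < δ gives both |x − 7| < 7/2 and |x − 7| < (49/8)ε, so |4/x − (4/7)| < ε.

δ = min(7/2, (49/8)ε)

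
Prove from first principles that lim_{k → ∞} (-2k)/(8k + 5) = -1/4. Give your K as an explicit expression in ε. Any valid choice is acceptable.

K = (5/32)/ε

Fix ε > 0. For k ≥ 1, |(-2k)/(8k + 5) + 1/4| = |10|/(8(8k + 5)) = 10/(8(8k + 5)).
Since 8k + 5 ≥ 8k for k ≥ 1, this is ≤ 10/(8·8k) = (5/32)/k.
So |(-2k)/(8k + 5) + 1/4| < ε whenever k > (5/32)/ε.
Take K = (5/32)/ε. If k > K then |(-2k)/(8k + 5) + 1/4| ≤ (5/32)/k < ε.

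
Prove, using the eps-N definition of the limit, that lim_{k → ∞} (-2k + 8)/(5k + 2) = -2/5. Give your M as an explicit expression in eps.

M = (44/25)/eps

Let eps > 0. For k ≥ 1, |(-2k + 8)/(5k + 2) + 2/5| = |44|/(5(5k + 2)) = 44/(5(5k + 2)).
Since 5k + 2 ≥ 5k for k ≥ 1, this is ≤ 44/(5·5k) = (44/25)/k.
So |(-2k + 8)/(5k + 2) + 2/5| < eps whenever k > (44/25)/eps.
Take M = (44/25)/eps. If k > M then |(-2k + 8)/(5k + 2) + 2/5| ≤ (44/25)/k < eps.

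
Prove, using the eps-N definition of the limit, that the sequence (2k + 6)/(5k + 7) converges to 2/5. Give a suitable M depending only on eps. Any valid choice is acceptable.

M = (16/25)/eps

Fix eps > 0. For k ≥ 1, |(2k + 6)/(5k + 7) − (2/5)| = |16|/(5(5k + 7)) = 16/(5(5k + 7)).
Since 5k + 7 ≥ 5k for k ≥ 1, this is ≤ 16/(5·5k) = (16/25)/k.
So |(2k + 6)/(5k + 7) − (2/5)| < eps whenever k > (16/25)/eps.
Take M = (16/25)/eps. If k > M then |(2k + 6)/(5k + 7) − (2/5)| ≤ (16/25)/k < eps.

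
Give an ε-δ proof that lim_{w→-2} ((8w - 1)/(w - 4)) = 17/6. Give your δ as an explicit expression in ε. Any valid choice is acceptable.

δ = min(3, (18/31)ε)

Suppose ε > 0. We want δ > 0 with 0 < |w + 2| < δ ⇒ |(8w - 1)/(w - 4) − (17/6)| < ε.
Combining over a common denominator, (8w - 1)/(w - 4) − (17/6) = [(8w - 1)·(-6) − (-17)·(w - 4)] / [(-6)·(w - 4)] = -31(w + 2) / ((-6)(w - 4)).
So |(8w - 1)/(w - 4) − (17/6)| = 31|w + 2| / (6·|w − 4|).
Require δ ≤ 3, so |w − 4| ≥ |-6| − |w + 2| > 6 − 3 = 3.
Hence |(8w - 1)/(w - 4) − (17/6)| < 31|w + 2|/(6·3) = (31/18)|w + 2|, which is < ε once |w + 2| < (18/31)ε.
Take δ = min(3, (18/31)ε). Then 0 < |w + 2| < δ forces both bounds, so |(8w - 1)/(w - 4) − (17/6)| < ε.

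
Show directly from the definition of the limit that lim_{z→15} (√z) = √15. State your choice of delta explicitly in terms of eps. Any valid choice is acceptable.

delta = min(15, √15·eps)

Let eps > 0 be given. We want delta > 0 such that 0 < |z − 15| < delta implies |√z − √15| < eps.
Multiplying by the conjugate, |√z − √15| = |z − 15|/(√z + √15).
Restrict delta ≤ 15 so that |z − 15| < 15 forces z > 0, and then √z + √15 > √15.
Hence |√z − √15| < |z − 15|/√15, which is < eps once |z − 15| < √15·eps.
Take delta = min(15, √15·eps). If 0 < |z − 15| < delta then z > 0 and |√z − √15| < |z − 15|/√15 < eps.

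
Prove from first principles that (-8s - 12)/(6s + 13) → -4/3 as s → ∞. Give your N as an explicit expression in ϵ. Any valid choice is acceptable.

N = (8/9)/ϵ

Let ϵ > 0 be given. We seek N > 0 such that s > N implies |(-8s - 12)/(6s + 13) + 4/3| < ϵ.
(-8s - 12)/(6s + 13) + 4/3 = (6(-8s - 12) − (-8)(6s + 13)) / (6(6s + 13)) = 32/(6(6s + 13)).
For s > 0 we have 6s + 13 > 6s, so |(-8s - 12)/(6s + 13) + 4/3| = 32/(6(6s + 13)) < 32/(6·6s) = (8/9)/s.
Thus |(-8s - 12)/(6s + 13) + 4/3| < ϵ whenever s > (8/9)/ϵ.
Take N = (8/9)/ϵ. If s > N then |(-8s - 12)/(6s + 13) + 4/3| < (8/9)/s < ϵ.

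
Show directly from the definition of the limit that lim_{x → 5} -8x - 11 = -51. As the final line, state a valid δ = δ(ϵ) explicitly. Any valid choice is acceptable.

δ = ϵ/8

Fix ϵ > 0. We need δ > 0 so that 0 < |x − 5| < δ implies |(-8x - 11) + 51| < ϵ.
Since (-8x - 11) + 51 = -8(x − 5), we have |(-8x - 11) + 51| = 8|x − 5|.
Thus it suffices that |x − 5| < ϵ/8.
Take δ = ϵ/8. If 0 < |x − 5| < δ then |(-8x - 11) + 51| = 8|x − 5| < 8·(ϵ/8) = ϵ.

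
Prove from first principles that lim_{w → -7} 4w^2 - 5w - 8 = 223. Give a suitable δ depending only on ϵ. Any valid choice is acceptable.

δ = min(2, ϵ/69)

Let ϵ > 0 be given. We want δ > 0 such that 0 < |w + 7| < δ implies |(4w^2 - 5w - 8) − 223| < ϵ.
(4w^2 - 5w - 8) − 223 = 4w^2 - 5w - 231 = (w + 7)(4w - 33).
So |(4w^2 - 5w - 8) − 223| = |w + 7|·|4w - 33|.
Require δ ≤ 2. Then |w + 7| < 2 gives |w| < 9, and by the triangle inequality |4w - 33| ≤ 4·9 + 33 = 69.
Hence |(4w^2 - 5w - 8) − 223| ≤ 69|w + 7| < ϵ provided |w + 7| < ϵ/69.
Choosing δ = min(2, ϵ/69) ensures both conditions, hence |(4w^2 - 5w - 8) − 223| < ϵ.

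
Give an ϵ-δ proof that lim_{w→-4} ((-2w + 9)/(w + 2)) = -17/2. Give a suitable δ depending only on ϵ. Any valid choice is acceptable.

δ = min(1, (2/13)ϵ)

Let ϵ > 0. We want δ > 0 with 0 < |w + 4| < δ ⇒ |(-2w + 9)/(w + 2) + 17/2| < ϵ.
Combining over a common denominator, (-2w + 9)/(w + 2) + 17/2 = [(-2w + 9)·(-2) − 17·(w + 2)] / [(-2)·(w + 2)] = -13(w + 4) / ((-2)(w + 2)).
So |(-2w + 9)/(w + 2) + 17/2| = 13|w + 4| / (2·|w + 2|).
Require δ ≤ 1, so |w + 2| ≥ |-2| − |w + 4| > 2 − 1 = 1.
Hence |(-2w + 9)/(w + 2) + 17/2| < 13|w + 4|/(2·1) = (13/2)|w + 4|, which is < ϵ once |w + 4| < (2/13)ϵ.
Take δ = min(1, (2/13)ϵ). Then 0 < |w + 4| < δ forces both bounds, so |(-2w + 9)/(w + 2) + 17/2| < ϵ.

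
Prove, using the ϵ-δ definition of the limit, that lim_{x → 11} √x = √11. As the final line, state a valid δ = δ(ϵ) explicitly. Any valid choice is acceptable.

δ = min(11, √11·ϵ)

Suppose ϵ > 0. We want δ > 0 such that 0 < |x − 11| < δ implies |√x − √11| < ϵ.
Rationalise: √x − √11 = (x − 11)/(√x + √11), so |√x − √11| = |x − 11|/(√x + √11).
Restrict δ ≤ 11 so that |x − 11| < 11 forces x > 0, and then √x + √11 > √11.
Hence |√x − √11| < |x − 11|/√11, which is < ϵ once |x − 11| < √11·ϵ.
Take δ = min(11, √11·ϵ). If 0 < |x − 11| < δ then x > 0 and |√x − √11| < |x − 11|/√11 < ϵ.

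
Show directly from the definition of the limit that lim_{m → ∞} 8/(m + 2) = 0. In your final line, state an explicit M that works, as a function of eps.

M = 8/eps

Fix eps > 0. For m ≥ 1, |8/(m + 2) − 0| = 8/(m + 2) ≤ 8/m.
We need 8/m < eps, i.e. m > 8/eps.
Take M = 8/eps. If m > M then |8/(m + 2)| ≤ 8/m < eps.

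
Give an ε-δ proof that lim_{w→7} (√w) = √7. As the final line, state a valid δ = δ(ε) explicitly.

δ = min(7, √7·ε)

Let ε > 0 be given. We want δ > 0 such that 0 < |w − 7| < δ implies |√w − √7| < ε.
Rationalise: √w − √7 = (w − 7)/(√w + √7), so |√w − √7| = |w − 7|/(√w + √7).
Restrict δ ≤ 7 so that |w − 7| < 7 forces w > 0, and then √w + √7 > √7.
Hence |√w − √7| < |w − 7|/√7, which is < ε once |w − 7| < √7·ε.
Take δ = min(7, √7·ε). If 0 < |w − 7| < δ then w > 0 and |√w − √7| < |w − 7|/√7 < ε.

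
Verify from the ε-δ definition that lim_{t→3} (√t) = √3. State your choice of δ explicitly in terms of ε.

δ = min(3, √3·ε)

Let ε > 0. We want δ > 0 such that 0 < |t − 3| < δ implies |√t − √3| < ε.
Rationalise: √t − √3 = (t − 3)/(√t + √3), so |√t − √3| = |t − 3|/(√t + √3).
Restrict δ ≤ 3 so that |t − 3| < 3 forces t > 0, and then √t + √3 > √3.
Hence |√t − √3| < |t − 3|/√3, which is < ε once |t − 3| < √3·ε.
Take δ = min(3, √3·ε). If 0 < |t − 3| < δ then t > 0 and |√t − √3| < |t − 3|/√3 < ε.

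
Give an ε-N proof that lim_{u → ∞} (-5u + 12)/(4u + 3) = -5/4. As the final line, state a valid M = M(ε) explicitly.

Let ε > 0. We seek M > 0 such that u > M implies |(-5u + 12)/(4u + 3) + 5/4| < ε.
(-5u + 12)/(4u + 3) + 5/4 = (4(-5u + 12) − (-5)(4u + 3)) / (4(4u + 3)) = 63/(4(4u + 3)).
For u > 0 we have 4u + 3 > 4u, so |(-5u + 12)/(4u + 3) + 5/4| = 63/(4(4u + 3)) < 63/(4·4u) = (63/16)/u.
Thus |(-5u + 12)/(4u + 3) + 5/4| < ε whenever u > (63/16)/ε.
Take M = (63/16)/ε. If u > M then |(-5u + 12)/(4u + 3) + 5/4| < (63/16)/u < ε.

M = (63/16)/ε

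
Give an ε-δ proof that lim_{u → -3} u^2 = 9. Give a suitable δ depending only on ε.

δ = min(2, ε/8)

Suppose ε > 0. We seek δ > 0 with 0 < |u + 3| < δ ⇒ |u^2 − 9| < ε.
Factor: u^2 − 9 = (u + 3)(u - 3), so |u^2 − 9| = |u + 3|·|u - 3|.
Restrict δ ≤ 2. Then |u + 3| < 2 gives |u| < 5, so by the triangle inequality |u - 3| ≤ 5 + 3 = 8.
Hence |u^2 − 9| ≤ 8|u + 3|, which is < ε once |u + 3| < ε/8.
Take δ = min(2, ε/8). If 0 < |u + 3| < δ then both bounds hold and |u^2 − 9| ≤ 8|u + 3| < 8·(ε/8) = ε.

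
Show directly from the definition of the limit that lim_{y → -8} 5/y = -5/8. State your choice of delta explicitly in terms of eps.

Suppose eps > 0. We seek delta > 0 such that 0 < |y + 8| < delta implies |5/y + 5/8| < eps.
|5/y + 5/8| = 5·|-8 − y|/(8·|y|) = 5|y + 8|/(8|y|).
Restrict delta ≤ 4. Then |y + 8| < 4 gives |y| > 4, so 8|y| > 32.
Then |5/y + 5/8| < 5|y + 8|/32, which is < eps when |y + 8| < (32/5)eps.
Take delta = min(4, (32/5)eps). Then 0 < |y + 8| < delta gives both |y + 8| < 4 and |y + 8| < (32/5)eps, so |5/y + 5/8| < eps.

delta = min(4, (32/5)eps)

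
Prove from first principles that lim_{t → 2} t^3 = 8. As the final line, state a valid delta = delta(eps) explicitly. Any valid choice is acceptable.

Suppose eps > 0. We seek delta > 0 with 0 < |t − 2| < delta ⇒ |t^3 − 8| < eps.
Factor: t^3 − 8 = (t − 2)(t^2 + 2t + 4), so |t^3 − 8| = |t − 2|·|t^2 + 2t + 4|.
Restrict delta ≤ 1. Then |t − 2| < 1 gives |t| < 3, so by the triangle inequality |t^2 + 2t + 4| ≤ 3^2 + 2·3 + 4 = 19.
Hence |t^3 − 8| ≤ 19|t − 2|, which is < eps once |t − 2| < eps/19.
Take delta = min(1, eps/19). If 0 < |t − 2| < delta then both bounds hold and |t^3 − 8| ≤ 19|t − 2| < 19·(eps/19) = eps.

delta = min(1, eps/19)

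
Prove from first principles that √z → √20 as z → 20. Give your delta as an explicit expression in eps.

Suppose eps > 0. We want delta > 0 such that 0 < |z − 20| < delta implies |√z − √20| < eps.
Rationalise: √z − √20 = (z − 20)/(√z + √20), so |√z − √20| = |z − 20|/(√z + √20).
Restrict delta ≤ 20 so that |z − 20| < 20 forces z > 0, and then √z + √20 > √20.
Hence |√z − √20| < |z − 20|/√20, which is < eps once |z − 20| < √20·eps.
Take delta = min(20, √20·eps). If 0 < |z − 20| < delta then z > 0 and |√z − √20| < |z − 20|/√20 < eps.

delta = min(20, √20·eps)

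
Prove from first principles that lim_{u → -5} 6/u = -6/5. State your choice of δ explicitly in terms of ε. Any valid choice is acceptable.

δ = min(5/2, (25/12)ε)

Fix ε > 0. We seek δ > 0 such that 0 < |u + 5| < δ implies |6/u + 6/5| < ε.
|6/u + 6/5| = 6·|-5 − u|/(5·|u|) = 6|u + 5|/(5|u|).
Restrict δ ≤ 5/2. Then |u + 5| < 5/2 gives |u| > 5/2, so 5|u| > 25/2.
Then |6/u + 6/5| < 6|u + 5|/(25/2), which is < ε when |u + 5| < (25/12)ε.
Take δ = min(5/2, (25/12)ε). Then 0 < |u + 5| < δ gives both |u + 5| < 5/2 and |u + 5| < (25/12)ε, so |6/u + 6/5| < ε.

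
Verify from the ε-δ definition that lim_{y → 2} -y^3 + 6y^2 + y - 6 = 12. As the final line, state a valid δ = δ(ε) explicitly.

Let ε > 0 be given. We want δ > 0 such that 0 < |y − 2| < δ implies |(-y^3 + 6y^2 + y - 6) − 12| < ε.
(-y^3 + 6y^2 + y - 6) − 12 = -y^3 + 6y^2 + y - 18 = (y − 2)(-y^2 + 4y + 9).
So |(-y^3 + 6y^2 + y - 6) − 12| = |y − 2|·|-y^2 + 4y + 9|.
Assume first that |y − 2| < 1, so |y| < 3. Then |-y^2 + 4y + 9| ≤ 3^2 + 4·3 + 9 = 30.
Hence |(-y^3 + 6y^2 + y - 6) − 12| ≤ 30|y − 2| < ε provided |y − 2| < ε/30.
Take δ = min(1, ε/30). Then 0 < |y − 2| < δ gives both |y − 2| < 1 and |y − 2| < ε/30, so |(-y^3 + 6y^2 + y - 6) − 12| < ε.

δ = min(1, ε/30)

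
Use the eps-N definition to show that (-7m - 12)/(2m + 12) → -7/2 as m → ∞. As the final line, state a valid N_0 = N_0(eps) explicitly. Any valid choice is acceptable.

N_0 = 15/eps

Let eps > 0. For m ≥ 1, |(-7m - 12)/(2m + 12) + 7/2| = |60|/(2(2m + 12)) = 60/(2(2m + 12)).
Since 2m + 12 ≥ 2m for m ≥ 1, this is ≤ 60/(2·2m) = 15/m.
So |(-7m - 12)/(2m + 12) + 7/2| < eps whenever m > 15/eps.
Take N_0 = 15/eps. If m > N_0 then |(-7m - 12)/(2m + 12) + 7/2| ≤ 15/m < eps.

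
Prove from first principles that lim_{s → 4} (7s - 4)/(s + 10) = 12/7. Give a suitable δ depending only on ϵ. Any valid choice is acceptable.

Fix ϵ > 0. We want δ > 0 with 0 < |s − 4| < δ ⇒ |(7s - 4)/(s + 10) − (12/7)| < ϵ.
Combining over a common denominator, (7s - 4)/(s + 10) − (12/7) = [(7s - 4)·14 − 24·(s + 10)] / [14·(s + 10)] = 74(s − 4) / (14(s + 10)).
So |(7s - 4)/(s + 10) − (12/7)| = 74|s − 4| / (14·|s + 10|).
Restrict δ ≤ 7. Then |s − 4| < 7 gives |s + 10| = |(s − 4) + 14| ≥ 14 − 7 = 7.
Hence |(7s - 4)/(s + 10) − (12/7)| < 74|s − 4|/(14·7) = (37/49)|s − 4|, which is < ϵ once |s − 4| < (49/37)ϵ.
Take δ = min(7, (49/37)ϵ). Then 0 < |s − 4| < δ forces both bounds, so |(7s - 4)/(s + 10) − (12/7)| < ϵ.

δ = min(7, (49/37)ϵ)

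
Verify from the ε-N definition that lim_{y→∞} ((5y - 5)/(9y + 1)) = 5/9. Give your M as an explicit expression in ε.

M = (50/81)/ε

Let ε > 0. We seek M > 0 such that y > M implies |(5y - 5)/(9y + 1) − (5/9)| < ε.
(5y - 5)/(9y + 1) − (5/9) = (9(5y - 5) − 5(9y + 1)) / (9(9y + 1)) = -50/(9(9y + 1)).
For y > 0 we have 9y + 1 > 9y, so |(5y - 5)/(9y + 1) − (5/9)| = 50/(9(9y + 1)) < 50/(9·9y) = (50/81)/y.
Thus |(5y - 5)/(9y + 1) − (5/9)| < ε whenever y > (50/81)/ε.
Take M = (50/81)/ε. If y > M then |(5y - 5)/(9y + 1) − (5/9)| < (50/81)/y < ε.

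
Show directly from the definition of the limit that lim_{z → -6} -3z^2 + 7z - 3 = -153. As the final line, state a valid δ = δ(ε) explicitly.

Fix ε > 0. We want δ > 0 such that 0 < |z + 6| < δ implies |(-3z^2 + 7z - 3) + 153| < ε.
(-3z^2 + 7z - 3) + 153 = -3z^2 + 7z + 150 = (z + 6)(-3z + 25).
So |(-3z^2 + 7z - 3) + 153| = |z + 6|·|-3z + 25|.
Require δ ≤ 2. Then |z + 6| < 2 gives |z| < 8, and by the triangle inequality |-3z + 25| ≤ 3·8 + 25 = 49.
Hence |(-3z^2 + 7z - 3) + 153| ≤ 49|z + 6| < ε provided |z + 6| < ε/49.
Choosing δ = min(2, ε/49) ensures both conditions, hence |(-3z^2 + 7z - 3) + 153| < ε.

δ = min(2, ε/49)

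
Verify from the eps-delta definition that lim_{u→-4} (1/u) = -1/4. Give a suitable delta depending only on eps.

delta = min(2, 8eps)

Let eps > 0 be given. We seek delta > 0 such that 0 < |u + 4| < delta implies |1/u + 1/4| < eps.
|1/u + 1/4| = |-4 − u|/(4·|u|) = |u + 4|/(4|u|).
Restrict delta ≤ 2. Then |u + 4| < 2 gives |u| > 2, so 4|u| > 8.
Then |1/u + 1/4| < |u + 4|/8, which is < eps when |u + 4| < 8eps.
Take delta = min(2, 8eps). Then 0 < |u + 4| < delta gives both |u + 4| < 2 and |u + 4| < 8eps, so |1/u + 1/4| < eps.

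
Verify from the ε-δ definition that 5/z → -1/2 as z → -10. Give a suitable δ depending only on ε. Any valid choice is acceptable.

Fix ε > 0. We seek δ > 0 such that 0 < |z + 10| < δ implies |5/z + 1/2| < ε.
|5/z + 1/2| = 5·|-10 − z|/(10·|z|) = 5|z + 10|/(10|z|).
Restrict δ ≤ 5. Then |z + 10| < 5 gives |z| > 5, so 10|z| > 50.
Then |5/z + 1/2| < 5|z + 10|/50, which is < ε when |z + 10| < 10ε.
Take δ = min(5, 10ε). Then 0 < |z + 10| < δ gives both |z + 10| < 5 and |z + 10| < 10ε, so |5/z + 1/2| < ε.

δ = min(5, 10ε)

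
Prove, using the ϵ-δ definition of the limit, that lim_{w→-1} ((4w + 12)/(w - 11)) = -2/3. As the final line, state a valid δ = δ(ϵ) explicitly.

δ = min(6, (9/7)ϵ)

Let ϵ > 0 be given. We want δ > 0 with 0 < |w + 1| < δ ⇒ |(4w + 12)/(w - 11) + 2/3| < ϵ.
Combining over a common denominator, (4w + 12)/(w - 11) + 2/3 = [(4w + 12)·(-12) − 8·(w - 11)] / [(-12)·(w - 11)] = -56(w + 1) / ((-12)(w - 11)).
So |(4w + 12)/(w - 11) + 2/3| = 56|w + 1| / (12·|w − 11|).
Require δ ≤ 6, so |w − 11| ≥ |-12| − |w + 1| > 12 − 6 = 6.
Hence |(4w + 12)/(w - 11) + 2/3| < 56|w + 1|/(12·6) = (7/9)|w + 1|, which is < ϵ once |w + 1| < (9/7)ϵ.
Take δ = min(6, (9/7)ϵ). Then 0 < |w + 1| < δ forces both bounds, so |(4w + 12)/(w - 11) + 2/3| < ϵ.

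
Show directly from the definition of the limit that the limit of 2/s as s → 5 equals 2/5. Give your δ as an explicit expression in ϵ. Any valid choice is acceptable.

δ = min(5/2, (25/4)ϵ)

Let ϵ > 0 be given. We seek δ > 0 such that 0 < |s − 5| < δ implies |2/s − (2/5)| < ϵ.
|2/s − (2/5)| = 2·|5 − s|/(5·|s|) = 2|s − 5|/(5|s|).
Restrict δ ≤ 5/2. Then |s − 5| < 5/2 gives |s| > 5/2, so 5|s| > 25/2.
Then |2/s − (2/5)| < 2|s − 5|/(25/2), which is < ϵ when |s − 5| < (25/4)ϵ.
Take δ = min(5/2, (25/4)ϵ). Then 0 < |s − 5| < δ gives both |s − 5| < 5/2 and |s − 5| < (25/4)ϵ, so |2/s − (2/5)| < ϵ.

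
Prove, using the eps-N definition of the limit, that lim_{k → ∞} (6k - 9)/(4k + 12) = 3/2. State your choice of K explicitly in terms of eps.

K = (27/4)/eps

Suppose eps > 0. For k ≥ 1, |(6k - 9)/(4k + 12) − (3/2)| = |-108|/(4(4k + 12)) = 108/(4(4k + 12)).
Since 4k + 12 ≥ 4k for k ≥ 1, this is ≤ 108/(4·4k) = (27/4)/k.
So |(6k - 9)/(4k + 12) − (3/2)| < eps whenever k > (27/4)/eps.
Take K = (27/4)/eps. If k > K then |(6k - 9)/(4k + 12) − (3/2)| ≤ (27/4)/k < eps.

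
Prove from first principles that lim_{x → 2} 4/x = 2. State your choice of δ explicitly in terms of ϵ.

Let ϵ > 0. We seek δ > 0 such that 0 < |x − 2| < δ implies |4/x − 2| < ϵ.
|4/x − 2| = 4·|2 − x|/(2·|x|) = 4|x − 2|/(2|x|).
Restrict δ ≤ 1. Then |x − 2| < 1 gives |x| > 1, so 2|x| > 2.
Then |4/x − 2| < 4|x − 2|/2, which is < ϵ when |x − 2| < (1/2)ϵ.
Take δ = min(1, (1/2)ϵ). Then 0 < |x − 2| < δ gives both |x − 2| < 1 and |x − 2| < (1/2)ϵ, so |4/x − 2| < ϵ.

δ = min(1, (1/2)ϵ)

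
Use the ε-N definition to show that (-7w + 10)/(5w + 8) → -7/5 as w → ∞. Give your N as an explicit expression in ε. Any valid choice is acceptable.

Let ε > 0. We seek N > 0 such that w > N implies |(-7w + 10)/(5w + 8) + 7/5| < ε.
(-7w + 10)/(5w + 8) + 7/5 = (5(-7w + 10) − (-7)(5w + 8)) / (5(5w + 8)) = 106/(5(5w + 8)).
For w > 0 we have 5w + 8 > 5w, so |(-7w + 10)/(5w + 8) + 7/5| = 106/(5(5w + 8)) < 106/(5·5w) = (106/25)/w.
Thus |(-7w + 10)/(5w + 8) + 7/5| < ε whenever w > (106/25)/ε.
Take N = (106/25)/ε. If w > N then |(-7w + 10)/(5w + 8) + 7/5| < (106/25)/w < ε.

N = (106/25)/ε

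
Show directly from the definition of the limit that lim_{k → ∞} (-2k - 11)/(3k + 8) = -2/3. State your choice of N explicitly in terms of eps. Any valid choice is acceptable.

N = (17/9)/eps

Suppose eps > 0. For k ≥ 1, |(-2k - 11)/(3k + 8) + 2/3| = |-17|/(3(3k + 8)) = 17/(3(3k + 8)).
Since 3k + 8 ≥ 3k for k ≥ 1, this is ≤ 17/(3·3k) = (17/9)/k.
So |(-2k - 11)/(3k + 8) + 2/3| < eps whenever k > (17/9)/eps.
Take N = (17/9)/eps. If k > N then |(-2k - 11)/(3k + 8) + 2/3| ≤ (17/9)/k < eps.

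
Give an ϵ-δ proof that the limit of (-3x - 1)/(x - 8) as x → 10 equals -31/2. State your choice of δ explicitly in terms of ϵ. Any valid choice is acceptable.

Fix ϵ > 0. We want δ > 0 with 0 < |x − 10| < δ ⇒ |(-3x - 1)/(x - 8) + 31/2| < ϵ.
Combining over a common denominator, (-3x - 1)/(x - 8) + 31/2 = [(-3x - 1)·2 − (-31)·(x - 8)] / [2·(x - 8)] = 25(x − 10) / (2(x - 8)).
So |(-3x - 1)/(x - 8) + 31/2| = 25|x − 10| / (2·|x − 8|).
Require δ ≤ 1, so |x − 8| ≥ |2| − |x − 10| > 2 − 1 = 1.
Hence |(-3x - 1)/(x - 8) + 31/2| < 25|x − 10|/(2·1) = (25/2)|x − 10|, which is < ϵ once |x − 10| < (2/25)ϵ.
Take δ = min(1, (2/25)ϵ). Then 0 < |x − 10| < δ forces both bounds, so |(-3x - 1)/(x - 8) + 31/2| < ϵ.

δ = min(1, (2/25)ϵ)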